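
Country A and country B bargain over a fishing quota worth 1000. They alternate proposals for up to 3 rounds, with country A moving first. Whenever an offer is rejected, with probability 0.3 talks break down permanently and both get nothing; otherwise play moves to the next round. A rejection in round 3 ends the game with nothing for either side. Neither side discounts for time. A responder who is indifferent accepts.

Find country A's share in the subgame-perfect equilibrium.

By backward induction:
Round 3 (country A proposes): rejection yields 0 for country B; country A offers 0 and keeps 1000.
Round 2 (country B proposes): rejecting gives country A an expected 0.7 × 1000 = 700. Country B offers 700 and keeps 1000 − 700 = 300.
Round 1 (country A proposes): rejecting gives country B an expected 0.7 × 300 = 210, so country A offers 210, keeping 790.

790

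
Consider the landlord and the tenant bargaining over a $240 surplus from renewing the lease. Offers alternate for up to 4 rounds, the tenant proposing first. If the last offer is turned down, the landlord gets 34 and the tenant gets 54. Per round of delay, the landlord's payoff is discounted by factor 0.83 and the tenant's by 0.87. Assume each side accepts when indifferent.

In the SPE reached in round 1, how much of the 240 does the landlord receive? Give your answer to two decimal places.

Round 4 (the landlord proposes): the tenant gets 54 if talks fail, so the landlord offers 54 and keeps 186.
Round 3 (the tenant proposes): the landlord can get 186 next round, worth 0.83 × 186 = 154.38 now; the tenant offers that and keeps 85.62.
Round 2 (the landlord proposes): the tenant can get 85.62 next round, worth 0.87 × 85.62 = 74.4894 now; the landlord offers that and keeps 165.5106.
Round 1 (the tenant proposes): the landlord can get 165.5106 next round, worth 0.83 × 165.5106 = 137.373798 now, so the tenant offers 137.373798, keeping 102.626202.

137.37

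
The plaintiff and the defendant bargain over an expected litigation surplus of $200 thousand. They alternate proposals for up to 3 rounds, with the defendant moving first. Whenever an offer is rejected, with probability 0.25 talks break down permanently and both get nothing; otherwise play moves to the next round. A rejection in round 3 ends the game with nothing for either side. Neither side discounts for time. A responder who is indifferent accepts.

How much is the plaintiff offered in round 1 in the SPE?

37.5

By backward induction:
Round 3 (the defendant proposes): rejection yields 0 for the plaintiff; the defendant offers 0 and keeps 200.
Round 2 (the plaintiff proposes): rejecting gives the defendant an expected 0.75 × 200 = 150; the plaintiff offers that and keeps 50.
Round 1 (the defendant proposes): rejecting gives the plaintiff an expected 0.75 × 50 = 37.5; the defendant offers that and keeps 162.5.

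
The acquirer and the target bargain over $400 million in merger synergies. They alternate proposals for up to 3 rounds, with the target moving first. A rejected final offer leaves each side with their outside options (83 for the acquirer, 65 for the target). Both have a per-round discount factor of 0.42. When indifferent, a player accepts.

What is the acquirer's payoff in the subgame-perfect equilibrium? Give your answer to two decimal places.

Round 3 (the target proposes): the acquirer gets 83 if talks fail, so the target offers 83 and keeps 317.
Round 2 (the acquirer proposes): the target can get 317 next round, worth 0.42 × 317 = 133.14 now; the acquirer offers that and keeps 266.86.
Round 1 (the target proposes): the acquirer can get 266.86 next round, worth 0.42 × 266.86 = 112.0812 now; the target offers that and keeps 287.9188.

112.08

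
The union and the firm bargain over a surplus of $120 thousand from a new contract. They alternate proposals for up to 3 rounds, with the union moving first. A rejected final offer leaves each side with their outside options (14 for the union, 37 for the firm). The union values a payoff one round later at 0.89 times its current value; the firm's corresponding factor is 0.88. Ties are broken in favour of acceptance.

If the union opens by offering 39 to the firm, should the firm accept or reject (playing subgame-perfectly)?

Round 3 (the union proposes): the firm gets 37 if talks fail, so the union offers 37 and keeps 83.
Round 2 (the firm proposes): the union can get 83 next round, worth 0.89 × 83 = 73.87 now. The firm offers 73.87 and keeps 120 − 73.87 = 46.13.
So by rejecting in round 1, the firm gets 46.13 next round, worth 0.88 × 46.13 = 40.5944 now.
Offer 39 < 40.5944, so the firm rejects.

Reject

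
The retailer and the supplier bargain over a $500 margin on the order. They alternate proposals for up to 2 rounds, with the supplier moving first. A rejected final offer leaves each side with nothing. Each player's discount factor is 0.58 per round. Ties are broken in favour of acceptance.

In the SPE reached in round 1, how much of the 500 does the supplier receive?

210

Work backward from the last round.
Round 2 (the retailer proposes): the supplier will accept anything ≥ 0, so the retailer offers 0 and keeps 500.
Round 1 (the supplier proposes): the retailer can get 500 next round, worth 0.58 × 500 = 290 now, so the supplier offers 290, keeping 210.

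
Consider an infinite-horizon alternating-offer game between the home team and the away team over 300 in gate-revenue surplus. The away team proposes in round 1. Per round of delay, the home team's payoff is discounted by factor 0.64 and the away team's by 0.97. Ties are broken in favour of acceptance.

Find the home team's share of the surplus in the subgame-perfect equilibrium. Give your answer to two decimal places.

15.19

Let x be the away team's share when the away team proposes and y be the home team's share when the home team proposes.
The home team accepts iff offered ≥ 0.64·y, so x = 300 − 0.64y. Symmetrically y = 300 − 0.97x.
Substituting: x = 300 − 0.64(300 − 0.97x), giving x(1 − 0.97·0.64) = 300(1 − 0.64).
So x = 300 × 0.36 / 0.3792 ≈ 284.8101, and the home team receives 300 − x ≈ 15.1899.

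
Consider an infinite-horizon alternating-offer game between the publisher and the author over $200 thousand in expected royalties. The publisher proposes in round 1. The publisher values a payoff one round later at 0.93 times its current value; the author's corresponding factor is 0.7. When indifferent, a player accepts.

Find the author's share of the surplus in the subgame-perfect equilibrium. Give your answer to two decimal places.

When the publisher proposes, the author accepts any offer worth at least 0.7 times what the author would get by proposing next round; and vice versa.
This gives x = 200 − 0.7y and y = 200 − 0.93x, where x and y are each side's share when it proposes.
Hence (1 − 0.7·0.93)x = 200(1 − 0.7), i.e. 0.349·x = 60.
x ≈ 171.9198; the author's share is 200 − x ≈ 28.0802.

28.08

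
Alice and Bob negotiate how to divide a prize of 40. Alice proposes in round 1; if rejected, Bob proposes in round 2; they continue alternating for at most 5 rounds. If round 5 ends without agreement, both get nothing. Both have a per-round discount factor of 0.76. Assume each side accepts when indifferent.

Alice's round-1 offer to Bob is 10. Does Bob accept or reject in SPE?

Reject

Work out Bob's continuation value if the offer is rejected.
Round 5 (Alice proposes): Bob will accept anything ≥ 0, so Alice offers 0 and keeps 40.
Round 4 (Bob proposes): Alice can get 40 next round, worth 0.76 × 40 = 30.4 now. Bob offers 30.4 and keeps 40 − 30.4 = 9.6.
Round 3 (Alice proposes): Bob can get 9.6 next round, worth 0.76 × 9.6 = 7.296 now; Alice offers that and keeps 32.704.
Round 2 (Bob proposes): Alice can get 32.704 next round, worth 0.76 × 32.704 = 24.85504 now; Bob offers that and keeps 15.14496.
So by rejecting in round 1, Bob gets 15.14496 next round, worth 0.76 × 15.14496 = 11.5101696 now.
Offer 10 < 11.5101696, so Bob rejects.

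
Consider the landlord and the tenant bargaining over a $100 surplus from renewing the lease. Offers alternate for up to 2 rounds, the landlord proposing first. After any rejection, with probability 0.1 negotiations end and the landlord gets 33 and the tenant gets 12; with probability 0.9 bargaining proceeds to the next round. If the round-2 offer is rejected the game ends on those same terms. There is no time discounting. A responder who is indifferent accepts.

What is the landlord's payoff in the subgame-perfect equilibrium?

Round 2 (the tenant proposes): the landlord gets 33 if talks fail, so the tenant offers 33 and keeps 67.
Round 1 (the landlord proposes): rejecting gives the tenant an expected 0.9 × 67 + 0.1 × 12 = 61.5. The landlord offers 61.5 and keeps 100 − 61.5 = 38.5.

38.5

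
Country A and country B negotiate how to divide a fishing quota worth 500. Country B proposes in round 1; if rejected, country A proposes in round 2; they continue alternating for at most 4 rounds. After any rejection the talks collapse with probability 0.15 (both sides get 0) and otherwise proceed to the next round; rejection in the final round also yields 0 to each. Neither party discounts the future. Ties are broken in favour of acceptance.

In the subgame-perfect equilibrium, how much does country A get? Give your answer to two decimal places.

370.81

Round 4 (country A proposes): rejection yields 0 for country B; country A offers 0 and keeps 500.
Round 3 (country B proposes): rejecting gives country A an expected 0.85 × 500 = 425; country B offers that and keeps 75.
Round 2 (country A proposes): rejecting gives country B an expected 0.85 × 75 = 63.75. Country A offers 63.75 and keeps 500 − 63.75 = 436.25.
Round 1 (country B proposes): rejecting gives country A an expected 0.85 × 436.25 = 370.8125. Country B offers 370.8125 and keeps 500 − 370.8125 = 129.1875.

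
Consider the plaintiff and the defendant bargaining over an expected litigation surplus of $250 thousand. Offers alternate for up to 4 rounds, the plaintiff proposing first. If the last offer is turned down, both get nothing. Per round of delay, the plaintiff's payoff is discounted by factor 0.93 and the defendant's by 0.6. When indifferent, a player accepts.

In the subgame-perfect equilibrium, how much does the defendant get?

Round 4 (the defendant proposes): rejection yields 0 for the plaintiff; the defendant offers 0 and keeps 250.
Round 3 (the plaintiff proposes): the defendant can get 250 next round, worth 0.6 × 250 = 150 now; the plaintiff offers that and keeps 100.
Round 2 (the defendant proposes): the plaintiff can get 100 next round, worth 0.93 × 100 = 93 now, so the defendant offers 93, keeping 157.
Round 1 (the plaintiff proposes): the defendant can get 157 next round, worth 0.6 × 157 = 94.2 now. The plaintiff offers 94.2 and keeps 250 − 94.2 = 155.8.

94.2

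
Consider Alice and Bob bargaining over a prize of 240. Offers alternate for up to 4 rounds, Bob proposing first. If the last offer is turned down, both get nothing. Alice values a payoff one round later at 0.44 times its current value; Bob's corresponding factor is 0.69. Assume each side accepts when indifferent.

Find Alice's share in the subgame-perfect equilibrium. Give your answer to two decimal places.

64.80

Solve by backward induction from round 4.
Round 4 (Alice proposes): rejection yields 0 for Bob; Alice offers 0 and keeps 240.
Round 3 (Bob proposes): Alice can get 240 next round, worth 0.44 × 240 = 105.6 now; Bob offers that and keeps 134.4.
Round 2 (Alice proposes): Bob can get 134.4 next round, worth 0.69 × 134.4 = 92.736 now, so Alice offers 92.736, keeping 147.264.
Round 1 (Bob proposes): Alice can get 147.264 next round, worth 0.44 × 147.264 = 64.79616 now, so Bob offers 64.79616, keeping 175.20384.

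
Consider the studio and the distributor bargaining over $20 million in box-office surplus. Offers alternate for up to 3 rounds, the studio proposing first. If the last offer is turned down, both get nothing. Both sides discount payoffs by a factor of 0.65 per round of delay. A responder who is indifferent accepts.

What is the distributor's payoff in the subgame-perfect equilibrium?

4.55

By backward induction:
Round 3 (the studio proposes): the distributor will accept anything ≥ 0, so the studio offers 0 and keeps 20.
Round 2 (the distributor proposes): the studio can get 20 next round, worth 0.65 × 20 = 13 now, so the distributor offers 13, keeping 7.
Round 1 (the studio proposes): the distributor can get 7 next round, worth 0.65 × 7 = 4.55 now; the studio offers that and keeps 15.45.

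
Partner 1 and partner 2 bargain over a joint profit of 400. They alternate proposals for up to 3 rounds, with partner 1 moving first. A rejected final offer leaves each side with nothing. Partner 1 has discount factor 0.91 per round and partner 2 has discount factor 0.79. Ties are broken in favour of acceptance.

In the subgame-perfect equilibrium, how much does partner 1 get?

Solve by backward induction from round 3.
Round 3 (partner 1 proposes): rejection yields 0 for partner 2; partner 1 offers 0 and keeps 400.
Round 2 (partner 2 proposes): partner 1 can get 400 next round, worth 0.91 × 400 = 364 now; partner 2 offers that and keeps 36.
Round 1 (partner 1 proposes): partner 2 can get 36 next round, worth 0.79 × 36 = 28.44 now; partner 1 offers that and keeps 371.56.

371.56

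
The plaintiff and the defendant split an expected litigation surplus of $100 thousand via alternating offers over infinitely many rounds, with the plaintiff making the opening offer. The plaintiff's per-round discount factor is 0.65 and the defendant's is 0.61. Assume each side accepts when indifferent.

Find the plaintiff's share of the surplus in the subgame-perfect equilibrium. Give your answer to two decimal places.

64.62

When the plaintiff proposes, the defendant accepts any offer worth at least 0.61 times what the defendant would get by proposing next round; and vice versa.
This gives x = 100 − 0.61y and y = 100 − 0.65x, where x and y are each side's share when it proposes.
Hence (1 − 0.61·0.65)x = 100(1 − 0.61), i.e. 0.6035·x = 39.
x ≈ 64.6230; the defendant's share is 100 − x ≈ 35.3770.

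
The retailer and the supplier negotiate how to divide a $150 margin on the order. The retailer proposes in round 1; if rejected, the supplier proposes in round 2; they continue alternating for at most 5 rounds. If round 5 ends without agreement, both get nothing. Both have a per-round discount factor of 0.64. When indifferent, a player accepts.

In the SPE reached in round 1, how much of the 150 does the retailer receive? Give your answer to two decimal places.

101.28

Round 5 (the retailer proposes): rejection yields 0 for the supplier; the retailer offers 0 and keeps 150.
Round 4 (the supplier proposes): the retailer can get 150 next round, worth 0.64 × 150 = 96 now. The supplier offers 96 and keeps 150 − 96 = 54.
Round 3 (the retailer proposes): the supplier can get 54 next round, worth 0.64 × 54 = 34.56 now; the retailer offers that and keeps 115.44.
Round 2 (the supplier proposes): the retailer can get 115.44 next round, worth 0.64 × 115.44 = 73.8816 now, so the supplier offers 73.8816, keeping 76.1184.
Round 1 (the retailer proposes): the supplier can get 76.1184 next round, worth 0.64 × 76.1184 = 48.715776 now. The retailer offers 48.715776 and keeps 150 − 48.715776 = 101.284224.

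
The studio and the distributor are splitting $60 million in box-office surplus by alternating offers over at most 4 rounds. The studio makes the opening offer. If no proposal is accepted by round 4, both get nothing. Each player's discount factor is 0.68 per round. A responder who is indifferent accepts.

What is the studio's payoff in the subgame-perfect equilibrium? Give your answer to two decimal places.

28.08

Round 4 (the distributor proposes): the studio will accept anything ≥ 0, so the distributor offers 0 and keeps 60.
Round 3 (the studio proposes): the distributor can get 60 next round, worth 0.68 × 60 = 40.8 now, so the studio offers 40.8, keeping 19.2.
Round 2 (the distributor proposes): the studio can get 19.2 next round, worth 0.68 × 19.2 = 13.056 now. The distributor offers 13.056 and keeps 60 − 13.056 = 46.944.
Round 1 (the studio proposes): the distributor can get 46.944 next round, worth 0.68 × 46.944 = 31.92192 now, so the studio offers 31.92192, keeping 28.07808.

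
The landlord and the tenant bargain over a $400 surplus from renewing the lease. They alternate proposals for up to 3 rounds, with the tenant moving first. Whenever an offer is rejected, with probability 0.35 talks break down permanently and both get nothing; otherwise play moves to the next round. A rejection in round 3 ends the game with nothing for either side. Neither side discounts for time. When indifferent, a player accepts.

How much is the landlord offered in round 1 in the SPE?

Round 3 (the tenant proposes): the landlord will accept anything ≥ 0, so the tenant offers 0 and keeps 400.
Round 2 (the landlord proposes): rejecting gives the tenant an expected 0.65 × 400 = 260, so the landlord offers 260, keeping 140.
Round 1 (the tenant proposes): rejecting gives the landlord an expected 0.65 × 140 = 91. The tenant offers 91 and keeps 400 − 91 = 309.

91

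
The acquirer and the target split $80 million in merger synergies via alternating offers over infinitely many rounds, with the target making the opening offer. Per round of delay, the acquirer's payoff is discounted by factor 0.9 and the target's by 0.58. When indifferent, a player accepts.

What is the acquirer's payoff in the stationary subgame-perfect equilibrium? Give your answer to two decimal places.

63.26

Let x be the target's share when the target proposes and y be the acquirer's share when the acquirer proposes.
The acquirer accepts iff offered ≥ 0.9·y, so x = 80 − 0.9y. Symmetrically y = 80 − 0.58x.
Substituting: x = 80 − 0.9(80 − 0.58x), giving x(1 − 0.58·0.9) = 80(1 − 0.9).
So x = 80 × 0.1 / 0.478 ≈ 16.7364, and the acquirer receives 80 − x ≈ 63.2636.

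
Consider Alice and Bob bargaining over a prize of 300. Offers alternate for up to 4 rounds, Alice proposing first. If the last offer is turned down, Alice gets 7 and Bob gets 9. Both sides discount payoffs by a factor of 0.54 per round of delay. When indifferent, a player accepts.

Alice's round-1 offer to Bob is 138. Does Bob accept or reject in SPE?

Work out Bob's continuation value if the offer is rejected.
Round 4 (Bob proposes): Alice gets 7 if talks fail, so Bob offers 7 and keeps 293.
Round 3 (Alice proposes): Bob can get 293 next round, worth 0.54 × 293 = 158.22 now; Alice offers that and keeps 141.78.
Round 2 (Bob proposes): Alice can get 141.78 next round, worth 0.54 × 141.78 = 76.5612 now; Bob offers that and keeps 223.4388.
So by rejecting in round 1, Bob gets 223.4388 next round, worth 0.54 × 223.4388 = 120.656952 now.
Offer 138 ≥ 120.656952, so Bob accepts.

Accept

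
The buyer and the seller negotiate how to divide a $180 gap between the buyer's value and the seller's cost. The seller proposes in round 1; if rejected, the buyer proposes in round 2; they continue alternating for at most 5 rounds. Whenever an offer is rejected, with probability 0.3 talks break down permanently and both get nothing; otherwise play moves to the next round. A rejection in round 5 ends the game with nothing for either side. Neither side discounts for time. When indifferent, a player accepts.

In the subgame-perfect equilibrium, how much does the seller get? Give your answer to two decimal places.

123.68

Round 5 (the seller proposes): the buyer will accept anything ≥ 0, so the seller offers 0 and keeps 180.
Round 4 (the buyer proposes): rejecting gives the seller an expected 0.7 × 180 = 126, so the buyer offers 126, keeping 54.
Round 3 (the seller proposes): rejecting gives the buyer an expected 0.7 × 54 = 37.8, so the seller offers 37.8, keeping 142.2.
Round 2 (the buyer proposes): rejecting gives the seller an expected 0.7 × 142.2 = 99.54; the buyer offers that and keeps 80.46.
Round 1 (the seller proposes): rejecting gives the buyer an expected 0.7 × 80.46 = 56.322, so the seller offers 56.322, keeping 123.678.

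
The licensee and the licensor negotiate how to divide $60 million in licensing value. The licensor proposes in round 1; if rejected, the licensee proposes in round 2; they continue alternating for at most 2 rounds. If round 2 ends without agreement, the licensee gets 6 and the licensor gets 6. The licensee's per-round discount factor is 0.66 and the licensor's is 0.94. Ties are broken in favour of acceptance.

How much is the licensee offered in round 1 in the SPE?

Work backward from the last round.
Round 2 (the licensee proposes): the licensor gets 6 if talks fail, so the licensee offers 6 and keeps 54.
Round 1 (the licensor proposes): the licensee can get 54 next round, worth 0.66 × 54 = 35.64 now, so the licensor offers 35.64, keeping 24.36.

35.64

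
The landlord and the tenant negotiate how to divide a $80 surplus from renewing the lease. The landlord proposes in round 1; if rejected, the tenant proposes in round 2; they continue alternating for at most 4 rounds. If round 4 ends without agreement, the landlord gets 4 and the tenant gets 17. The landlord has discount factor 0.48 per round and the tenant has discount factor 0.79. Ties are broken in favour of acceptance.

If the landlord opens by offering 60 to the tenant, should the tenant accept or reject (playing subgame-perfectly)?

Round 4 (the tenant proposes): the landlord gets 4 if talks fail, so the tenant offers 4 and keeps 76.
Round 3 (the landlord proposes): the tenant can get 76 next round, worth 0.79 × 76 = 60.04 now, so the landlord offers 60.04, keeping 19.96.
Round 2 (the tenant proposes): the landlord can get 19.96 next round, worth 0.48 × 19.96 = 9.5808 now; the tenant offers that and keeps 70.4192.
So by rejecting in round 1, the tenant gets 70.4192 next round, worth 0.79 × 70.4192 = 55.631168 now.
Offer 60 ≥ 55.631168, so the tenant accepts.

Accept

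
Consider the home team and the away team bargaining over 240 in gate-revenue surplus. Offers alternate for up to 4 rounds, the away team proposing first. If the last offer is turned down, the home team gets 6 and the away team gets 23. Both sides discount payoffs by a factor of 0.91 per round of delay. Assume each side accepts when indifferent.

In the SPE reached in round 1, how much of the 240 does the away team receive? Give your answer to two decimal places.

Round 4 (the home team proposes): the away team gets 23 if talks fail, so the home team offers 23 and keeps 217.
Round 3 (the away team proposes): the home team can get 217 next round, worth 0.91 × 217 = 197.47 now, so the away team offers 197.47, keeping 42.53.
Round 2 (the home team proposes): the away team can get 42.53 next round, worth 0.91 × 42.53 = 38.7023 now; the home team offers that and keeps 201.2977.
Round 1 (the away team proposes): the home team can get 201.2977 next round, worth 0.91 × 201.2977 = 183.180907 now; the away team offers that and keeps 56.819093.

56.82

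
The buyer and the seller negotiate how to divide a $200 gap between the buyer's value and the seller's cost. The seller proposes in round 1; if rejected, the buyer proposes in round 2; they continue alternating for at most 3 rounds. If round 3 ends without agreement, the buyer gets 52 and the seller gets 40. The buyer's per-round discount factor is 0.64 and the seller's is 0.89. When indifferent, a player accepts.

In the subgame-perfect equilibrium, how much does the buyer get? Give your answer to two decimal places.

43.70

Round 3 (the seller proposes): the buyer gets 52 if talks fail, so the seller offers 52 and keeps 148.
Round 2 (the buyer proposes): the seller can get 148 next round, worth 0.89 × 148 = 131.72 now, so the buyer offers 131.72, keeping 68.28.
Round 1 (the seller proposes): the buyer can get 68.28 next round, worth 0.64 × 68.28 = 43.6992 now, so the seller offers 43.6992, keeping 156.3008.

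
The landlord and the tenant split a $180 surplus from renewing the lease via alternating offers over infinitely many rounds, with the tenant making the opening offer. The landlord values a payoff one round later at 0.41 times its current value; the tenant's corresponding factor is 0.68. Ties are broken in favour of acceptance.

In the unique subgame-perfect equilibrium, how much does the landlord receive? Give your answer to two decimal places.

32.75

In a stationary SPE each proposer offers the other exactly their discounted continuation value.
If the tenant keeps x when proposing and the landlord keeps y when proposing, then x = 180 − 0.41y and y = 180 − 0.68x.
Solving: x = 180(1 − 0.41) / (1 − 0.68·0.41) = 106.2 / 0.7212 ≈ 147.2546.
The landlord gets 180 − 147.2546 ≈ 32.7454.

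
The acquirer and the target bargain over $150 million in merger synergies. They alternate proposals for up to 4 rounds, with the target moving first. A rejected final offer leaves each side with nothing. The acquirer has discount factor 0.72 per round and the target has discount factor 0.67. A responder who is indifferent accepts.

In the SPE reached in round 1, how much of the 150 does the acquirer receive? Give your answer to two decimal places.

Round 4 (the acquirer proposes): rejection yields 0 for the target; the acquirer offers 0 and keeps 150.
Round 3 (the target proposes): the acquirer can get 150 next round, worth 0.72 × 150 = 108 now, so the target offers 108, keeping 42.
Round 2 (the acquirer proposes): the target can get 42 next round, worth 0.67 × 42 = 28.14 now, so the acquirer offers 28.14, keeping 121.86.
Round 1 (the target proposes): the acquirer can get 121.86 next round, worth 0.72 × 121.86 = 87.7392 now, so the target offers 87.7392, keeping 62.2608.

87.74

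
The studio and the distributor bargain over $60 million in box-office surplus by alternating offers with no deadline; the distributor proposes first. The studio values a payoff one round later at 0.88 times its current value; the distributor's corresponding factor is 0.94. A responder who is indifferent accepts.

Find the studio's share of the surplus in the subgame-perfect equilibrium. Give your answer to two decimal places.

18.33

In a stationary SPE each proposer offers the other exactly their discounted continuation value.
If the distributor keeps x when proposing and the studio keeps y when proposing, then x = 60 − 0.88y and y = 60 − 0.94x.
Solving: x = 60(1 − 0.88) / (1 − 0.94·0.88) = 7.2 / 0.1728 ≈ 41.6667.
The studio gets 60 − 41.6667 ≈ 18.3333.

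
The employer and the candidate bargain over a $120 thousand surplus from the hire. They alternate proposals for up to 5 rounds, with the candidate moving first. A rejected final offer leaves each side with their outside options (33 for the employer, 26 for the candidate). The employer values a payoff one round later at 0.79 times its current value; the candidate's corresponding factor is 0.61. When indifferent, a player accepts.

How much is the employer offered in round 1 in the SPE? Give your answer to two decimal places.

Round 5 (the candidate proposes): the employer gets 33 if talks fail, so the candidate offers 33 and keeps 87.
Round 4 (the employer proposes): the candidate can get 87 next round, worth 0.61 × 87 = 53.07 now; the employer offers that and keeps 66.93.
Round 3 (the candidate proposes): the employer can get 66.93 next round, worth 0.79 × 66.93 = 52.8747 now; the candidate offers that and keeps 67.1253.
Round 2 (the employer proposes): the candidate can get 67.1253 next round, worth 0.61 × 67.1253 = 40.946433 now, so the employer offers 40.946433, keeping 79.053567.
Round 1 (the candidate proposes): the employer can get 79.053567 next round, worth 0.79 × 79.053567 = 62.45231793 now. The candidate offers 62.45231793 and keeps 120 − 62.45231793 = 57.54768207.

62.45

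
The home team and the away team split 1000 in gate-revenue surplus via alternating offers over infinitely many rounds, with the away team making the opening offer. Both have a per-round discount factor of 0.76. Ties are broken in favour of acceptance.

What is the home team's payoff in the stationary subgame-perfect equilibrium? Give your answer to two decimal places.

Let x be the away team's share when the away team proposes and y be the home team's share when the home team proposes.
The home team accepts iff offered ≥ 0.76·y, so x = 1000 − 0.76y. Symmetrically y = 1000 − 0.76x.
Substituting: x = 1000 − 0.76(1000 − 0.76x), giving x(1 − 0.76·0.76) = 1000(1 − 0.76).
So x = 1000 × 0.24 / 0.4224 ≈ 568.1818, and the home team receives 1000 − x ≈ 431.8182.

431.82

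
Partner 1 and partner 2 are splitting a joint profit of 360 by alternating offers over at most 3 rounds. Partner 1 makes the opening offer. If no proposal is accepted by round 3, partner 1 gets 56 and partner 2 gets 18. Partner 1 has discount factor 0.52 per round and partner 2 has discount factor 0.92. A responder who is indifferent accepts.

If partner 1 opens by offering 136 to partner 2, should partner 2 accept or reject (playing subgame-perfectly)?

Work out partner 2's continuation value if the offer is rejected.
Round 3 (partner 1 proposes): partner 2 gets 18 if talks fail, so partner 1 offers 18 and keeps 342.
Round 2 (partner 2 proposes): partner 1 can get 342 next round, worth 0.52 × 342 = 177.84 now. Partner 2 offers 177.84 and keeps 360 − 177.84 = 182.16.
So by rejecting in round 1, partner 2 gets 182.16 next round, worth 0.92 × 182.16 = 167.5872 now.
Offer 136 < 167.5872, so partner 2 rejects.

Reject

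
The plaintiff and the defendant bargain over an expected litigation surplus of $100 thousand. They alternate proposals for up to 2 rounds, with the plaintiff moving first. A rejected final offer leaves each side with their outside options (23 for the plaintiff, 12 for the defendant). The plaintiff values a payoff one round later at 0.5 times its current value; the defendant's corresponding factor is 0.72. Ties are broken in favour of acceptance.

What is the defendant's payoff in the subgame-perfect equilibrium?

Work backward from the last round.
Round 2 (the defendant proposes): the plaintiff gets 23 if talks fail, so the defendant offers 23 and keeps 77.
Round 1 (the plaintiff proposes): the defendant can get 77 next round, worth 0.72 × 77 = 55.44 now; the plaintiff offers that and keeps 44.56.

55.44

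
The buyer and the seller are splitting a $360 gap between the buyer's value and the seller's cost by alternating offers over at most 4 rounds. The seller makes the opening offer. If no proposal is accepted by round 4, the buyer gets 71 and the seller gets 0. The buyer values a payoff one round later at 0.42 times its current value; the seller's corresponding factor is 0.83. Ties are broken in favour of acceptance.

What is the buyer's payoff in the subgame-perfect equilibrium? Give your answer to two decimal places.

Solve by backward induction from round 4.
Round 4 (the buyer proposes): the seller will accept anything ≥ 0, so the buyer offers 0 and keeps 360.
Round 3 (the seller proposes): the buyer can get 360 next round, worth 0.42 × 360 = 151.2 now; the seller offers that and keeps 208.8.
Round 2 (the buyer proposes): the seller can get 208.8 next round, worth 0.83 × 208.8 = 173.304 now; the buyer offers that and keeps 186.696.
Round 1 (the seller proposes): the buyer can get 186.696 next round, worth 0.42 × 186.696 = 78.41232 now; the seller offers that and keeps 281.58768.

78.41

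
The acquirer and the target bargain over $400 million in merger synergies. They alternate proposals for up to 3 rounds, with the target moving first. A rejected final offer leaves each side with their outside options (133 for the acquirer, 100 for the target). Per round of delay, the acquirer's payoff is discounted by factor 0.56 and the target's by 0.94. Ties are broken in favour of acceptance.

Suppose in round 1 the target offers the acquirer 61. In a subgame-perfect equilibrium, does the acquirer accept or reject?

Round 3 (the target proposes): the acquirer gets 133 if talks fail, so the target offers 133 and keeps 267.
Round 2 (the acquirer proposes): the target can get 267 next round, worth 0.94 × 267 = 250.98 now; the acquirer offers that and keeps 149.02.
So by rejecting in round 1, the acquirer gets 149.02 next round, worth 0.56 × 149.02 = 83.4512 now.
Offer 61 < 83.4512, so the acquirer rejects.

Reject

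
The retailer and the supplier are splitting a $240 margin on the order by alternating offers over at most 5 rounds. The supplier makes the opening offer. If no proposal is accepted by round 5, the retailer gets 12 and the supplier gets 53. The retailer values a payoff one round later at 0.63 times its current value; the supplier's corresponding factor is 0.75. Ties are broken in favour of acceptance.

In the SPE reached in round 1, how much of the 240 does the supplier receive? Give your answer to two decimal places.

Round 5 (the supplier proposes): the retailer gets 12 if talks fail, so the supplier offers 12 and keeps 228.
Round 4 (the retailer proposes): the supplier can get 228 next round, worth 0.75 × 228 = 171 now. The retailer offers 171 and keeps 240 − 171 = 69.
Round 3 (the supplier proposes): the retailer can get 69 next round, worth 0.63 × 69 = 43.47 now, so the supplier offers 43.47, keeping 196.53.
Round 2 (the retailer proposes): the supplier can get 196.53 next round, worth 0.75 × 196.53 = 147.3975 now, so the retailer offers 147.3975, keeping 92.6025.
Round 1 (the supplier proposes): the retailer can get 92.6025 next round, worth 0.63 × 92.6025 = 58.339575 now; the supplier offers that and keeps 181.660425.

181.66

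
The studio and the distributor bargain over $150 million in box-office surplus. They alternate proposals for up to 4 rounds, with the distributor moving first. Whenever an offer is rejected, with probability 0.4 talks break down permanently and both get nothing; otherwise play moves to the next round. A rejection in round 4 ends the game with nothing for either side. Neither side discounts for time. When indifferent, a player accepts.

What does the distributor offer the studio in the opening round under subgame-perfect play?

By backward induction:
Round 4 (the studio proposes): rejection yields 0 for the distributor; the studio offers 0 and keeps 150.
Round 3 (the distributor proposes): rejecting gives the studio an expected 0.6 × 150 = 90, so the distributor offers 90, keeping 60.
Round 2 (the studio proposes): rejecting gives the distributor an expected 0.6 × 60 = 36. The studio offers 36 and keeps 150 − 36 = 114.
Round 1 (the distributor proposes): rejecting gives the studio an expected 0.6 × 114 = 68.4. The distributor offers 68.4 and keeps 150 − 68.4 = 81.6.

68.4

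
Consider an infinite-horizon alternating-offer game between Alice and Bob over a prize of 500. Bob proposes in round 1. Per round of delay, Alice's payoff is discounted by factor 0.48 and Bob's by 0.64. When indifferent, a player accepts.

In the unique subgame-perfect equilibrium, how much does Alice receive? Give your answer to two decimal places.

Let x be Bob's share when Bob proposes and y be Alice's share when Alice proposes.
Alice accepts iff offered ≥ 0.48·y, so x = 500 − 0.48y. Symmetrically y = 500 − 0.64x.
Substituting: x = 500 − 0.48(500 − 0.64x), giving x(1 − 0.64·0.48) = 500(1 − 0.48).
So x = 500 × 0.52 / 0.6928 ≈ 375.2887, and Alice receives 500 − x ≈ 124.7113.

124.71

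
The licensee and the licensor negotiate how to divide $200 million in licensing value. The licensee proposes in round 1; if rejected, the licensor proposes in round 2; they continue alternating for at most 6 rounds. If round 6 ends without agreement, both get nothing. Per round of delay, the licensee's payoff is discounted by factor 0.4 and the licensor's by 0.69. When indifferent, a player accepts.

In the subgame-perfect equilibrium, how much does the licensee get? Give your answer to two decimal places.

Round 6 (the licensor proposes): rejection yields 0 for the licensee; the licensor offers 0 and keeps 200.
Round 5 (the licensee proposes): the licensor can get 200 next round, worth 0.69 × 200 = 138 now, so the licensee offers 138, keeping 62.
Round 4 (the licensor proposes): the licensee can get 62 next round, worth 0.4 × 62 = 24.8 now; the licensor offers that and keeps 175.2.
Round 3 (the licensee proposes): the licensor can get 175.2 next round, worth 0.69 × 175.2 = 120.888 now. The licensee offers 120.888 and keeps 200 − 120.888 = 79.112.
Round 2 (the licensor proposes): the licensee can get 79.112 next round, worth 0.4 × 79.112 = 31.6448 now. The licensor offers 31.6448 and keeps 200 − 31.6448 = 168.3552.
Round 1 (the licensee proposes): the licensor can get 168.3552 next round, worth 0.69 × 168.3552 = 116.165088 now; the licensee offers that and keeps 83.834912.

83.83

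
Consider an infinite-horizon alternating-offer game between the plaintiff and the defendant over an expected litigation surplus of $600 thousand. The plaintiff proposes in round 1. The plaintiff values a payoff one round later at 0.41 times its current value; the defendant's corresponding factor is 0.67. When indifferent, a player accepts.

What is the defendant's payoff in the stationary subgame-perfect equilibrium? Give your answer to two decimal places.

327.01

When the plaintiff proposes, the defendant accepts any offer worth at least 0.67 times what the defendant would get by proposing next round; and vice versa.
This gives x = 600 − 0.67y and y = 600 − 0.41x, where x and y are each side's share when it proposes.
Hence (1 − 0.67·0.41)x = 600(1 − 0.67), i.e. 0.7253·x = 198.
x ≈ 272.9905; the defendant's share is 600 − x ≈ 327.0095.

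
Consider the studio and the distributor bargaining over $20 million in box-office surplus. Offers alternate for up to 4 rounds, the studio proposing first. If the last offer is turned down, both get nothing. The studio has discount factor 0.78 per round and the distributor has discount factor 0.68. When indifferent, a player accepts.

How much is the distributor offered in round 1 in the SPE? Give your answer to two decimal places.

10.21

Round 4 (the distributor proposes): rejection yields 0 for the studio; the distributor offers 0 and keeps 20.
Round 3 (the studio proposes): the distributor can get 20 next round, worth 0.68 × 20 = 13.6 now. The studio offers 13.6 and keeps 20 − 13.6 = 6.4.
Round 2 (the distributor proposes): the studio can get 6.4 next round, worth 0.78 × 6.4 = 4.992 now, so the distributor offers 4.992, keeping 15.008.
Round 1 (the studio proposes): the distributor can get 15.008 next round, worth 0.68 × 15.008 = 10.20544 now. The studio offers 10.20544 and keeps 20 − 10.20544 = 9.79456.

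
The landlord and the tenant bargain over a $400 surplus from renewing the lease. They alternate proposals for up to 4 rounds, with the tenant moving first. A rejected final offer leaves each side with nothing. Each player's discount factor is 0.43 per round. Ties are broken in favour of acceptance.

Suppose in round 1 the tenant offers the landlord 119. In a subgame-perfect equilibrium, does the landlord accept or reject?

Reject

Work out the landlord's continuation value if the offer is rejected.
Round 4 (the landlord proposes): the tenant will accept anything ≥ 0, so the landlord offers 0 and keeps 400.
Round 3 (the tenant proposes): the landlord can get 400 next round, worth 0.43 × 400 = 172 now, so the tenant offers 172, keeping 228.
Round 2 (the landlord proposes): the tenant can get 228 next round, worth 0.43 × 228 = 98.04 now. The landlord offers 98.04 and keeps 400 − 98.04 = 301.96.
So by rejecting in round 1, the landlord gets 301.96 next round, worth 0.43 × 301.96 = 129.8428 now.
Offer 119 < 129.8428, so the landlord rejects.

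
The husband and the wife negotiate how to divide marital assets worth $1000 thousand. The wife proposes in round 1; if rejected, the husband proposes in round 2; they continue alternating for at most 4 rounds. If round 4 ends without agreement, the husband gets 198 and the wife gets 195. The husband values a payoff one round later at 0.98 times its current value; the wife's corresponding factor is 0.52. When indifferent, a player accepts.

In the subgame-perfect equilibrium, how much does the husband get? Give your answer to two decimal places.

By backward induction:
Round 4 (the husband proposes): the wife gets 195 if talks fail, so the husband offers 195 and keeps 805.
Round 3 (the wife proposes): the husband can get 805 next round, worth 0.98 × 805 = 788.9 now. The wife offers 788.9 and keeps 1000 − 788.9 = 211.1.
Round 2 (the husband proposes): the wife can get 211.1 next round, worth 0.52 × 211.1 = 109.772 now, so the husband offers 109.772, keeping 890.228.
Round 1 (the wife proposes): the husband can get 890.228 next round, worth 0.98 × 890.228 = 872.42344 now, so the wife offers 872.42344, keeping 127.57656.

872.42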